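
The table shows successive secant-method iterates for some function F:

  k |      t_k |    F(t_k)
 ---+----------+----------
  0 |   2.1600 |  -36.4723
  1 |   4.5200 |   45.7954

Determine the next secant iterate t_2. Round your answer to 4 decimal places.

t_2 = 4.5200 − 45.7954·(4.5200 − 2.1600) / (45.7954 − (-36.4723))
   = 4.5200 − (108.077144)/(82.267700) = 3.206275

3.2063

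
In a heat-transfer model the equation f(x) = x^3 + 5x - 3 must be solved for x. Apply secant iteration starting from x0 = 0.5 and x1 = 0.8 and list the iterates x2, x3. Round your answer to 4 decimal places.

f(0.5) = -0.375000, f(0.8) = 1.512000
x2 = 0.800000 − 1.512000·(0.800000 − 0.500000) / (1.512000 − (-0.375000)) = 0.800000 − (0.453600)/(1.887000) = 0.559618
f(0.559618) = -0.026651
x3 = 0.559618 − (-0.026651)·(0.559618 − 0.800000) / (-0.026651 − 1.512000) = 0.559618 − (0.006406)/(-1.538651) = 0.563782

0.5596, 0.5638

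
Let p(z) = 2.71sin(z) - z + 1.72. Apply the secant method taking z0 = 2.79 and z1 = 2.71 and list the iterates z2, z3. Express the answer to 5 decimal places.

2.75099, 2.75123

p(2.79) = -0.1366937, p(2.71) = 0.1436416
z2 = 2.7100000 − 0.1436416·(2.7100000 − 2.7900000) / (0.1436416 − (-0.1366937)) = 2.7100000 − (-0.0114913)/(0.2803353) = 2.7509914
p(2.7509914) = 0.0008262
z3 = 2.7509914 − 0.0008262·(2.7509914 − 2.7100000) / (0.0008262 − 0.1436416) = 2.7509914 − (0.0000339)/(-0.1428155) = 2.7512285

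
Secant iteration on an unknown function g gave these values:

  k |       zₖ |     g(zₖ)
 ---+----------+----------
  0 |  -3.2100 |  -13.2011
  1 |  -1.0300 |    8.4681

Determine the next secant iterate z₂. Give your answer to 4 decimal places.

z₂ = -1.0300 − 8.4681·(-1.0300 − (-3.2100)) / (8.4681 − (-13.2011))
   = -1.0300 − (18.460458)/(21.669200) = -1.881922

-1.8819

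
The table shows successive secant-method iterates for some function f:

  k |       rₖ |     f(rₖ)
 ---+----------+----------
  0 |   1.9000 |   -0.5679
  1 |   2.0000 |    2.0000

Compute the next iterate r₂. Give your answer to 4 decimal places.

r₂ = 2.0000 − 2.0000·(2.0000 − 1.9000) / (2.0000 − (-0.5679))
   = 2.0000 − (0.200000)/(2.567900) = 1.922115

1.9221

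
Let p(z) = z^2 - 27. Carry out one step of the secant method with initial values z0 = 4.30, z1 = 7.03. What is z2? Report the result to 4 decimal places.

p(4.30) = -8.510000, p(7.03) = 22.420900
z2 = 7.030000 − 22.420900·(7.030000 − 4.300000) / (22.420900 − (-8.510000)) = 7.030000 − (61.209057)/(30.930900) = 5.051103

5.0511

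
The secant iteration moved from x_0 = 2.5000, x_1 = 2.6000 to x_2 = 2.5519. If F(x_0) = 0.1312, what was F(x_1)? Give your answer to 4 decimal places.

-0.1216

The secant line through (2.5000, 0.1312) and (2.6000, F(x_1)) crosses zero at x_2 = 2.5519.
So (2.5000, 0.1312), (2.6000, F(x_1)), (2.5519, 0) are collinear:
F(x_1) = 0.1312 · (2.6000 − 2.5519) / (2.5000 − 2.5519) = 0.1312 · (0.048100)/(-0.051900) = -0.121594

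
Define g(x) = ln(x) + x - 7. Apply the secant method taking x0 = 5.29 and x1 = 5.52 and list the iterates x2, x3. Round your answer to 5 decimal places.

5.32728, 5.32718

g(5.29) = -0.0441818, g(5.52) = 0.2283779
x2 = 5.5200000 − 0.2283779·(5.5200000 − 5.2900000) / (0.2283779 − (-0.0441818)) = 5.5200000 − (0.0525269)/(0.2725596) = 5.3272829
g(5.3272829) = 0.0001242
x3 = 5.3272829 − 0.0001242·(5.3272829 − 5.5200000) / (0.0001242 − 0.2283779) = 5.3272829 − (-0.0000239)/(-0.2282537) = 5.3271780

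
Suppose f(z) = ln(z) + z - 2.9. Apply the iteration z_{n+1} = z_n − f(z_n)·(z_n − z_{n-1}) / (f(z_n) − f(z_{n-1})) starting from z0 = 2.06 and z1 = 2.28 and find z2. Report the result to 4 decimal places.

2.1403

f(2.06) = -0.117294, f(2.28) = 0.204175
z2 = 2.280000 − 0.204175·(2.280000 − 2.060000) / (0.204175 − (-0.117294)) = 2.280000 − (0.044919)/(0.321469) = 2.140271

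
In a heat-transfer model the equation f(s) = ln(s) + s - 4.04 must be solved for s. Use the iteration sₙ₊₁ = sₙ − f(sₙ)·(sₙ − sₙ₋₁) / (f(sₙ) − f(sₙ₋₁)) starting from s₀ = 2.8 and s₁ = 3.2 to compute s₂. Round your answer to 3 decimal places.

f(2.8) = -0.21038, f(3.2) = 0.32315
s₂ = 3.20000 − 0.32315·(3.20000 − 2.80000) / (0.32315 − (-0.21038)) = 3.20000 − (0.12926)/(0.53353) = 2.95773

2.958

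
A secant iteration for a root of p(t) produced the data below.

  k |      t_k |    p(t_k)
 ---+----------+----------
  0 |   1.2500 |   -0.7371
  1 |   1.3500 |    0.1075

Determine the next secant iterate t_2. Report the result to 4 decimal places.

1.3373

t_2 = 1.3500 − 0.1075·(1.3500 − 1.2500) / (0.1075 − (-0.7371))
   = 1.3500 − (0.010750)/(0.844600) = 1.337272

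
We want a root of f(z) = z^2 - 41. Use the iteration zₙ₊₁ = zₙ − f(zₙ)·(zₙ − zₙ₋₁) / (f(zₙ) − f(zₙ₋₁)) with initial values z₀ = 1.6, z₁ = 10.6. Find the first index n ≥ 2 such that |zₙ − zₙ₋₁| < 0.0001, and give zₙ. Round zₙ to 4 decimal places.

n = 7, zₙ = 6.4031

f(1.6) = -38.440000, f(10.6) = 71.360000
z₂ = 10.600000 − 71.360000·(9.000000)/(109.800000) = 4.750820;  |Δ| = 5.849180
f(4.750820) = -18.429712
z₃ = 4.750820 − (-18.429712)·(-5.849180)/(-89.789712) = 5.951388;  |Δ| = 1.200569
f(5.951388) = -5.580977
z₄ = 5.951388 − (-5.580977)·(1.200569)/(12.848735) = 6.472867;  |Δ| = 0.521479
f(6.472867) = 0.898012
z₅ = 6.472867 − 0.898012·(0.521479)/(6.478989) = 6.400588;  |Δ| = 0.072279
f(6.400588) = -0.032468
z₆ = 6.400588 − (-0.032468)·(-0.072279)/(-0.930480) = 6.403110;  |Δ| = 0.002522
f(6.403110) = -0.000176
z₇ = 6.403110 − (-0.000176)·(0.002522)/(0.032292) = 6.403124;  |Δ| = 0.000014
|z₇ − z₆| = 0.000014 < 0.0001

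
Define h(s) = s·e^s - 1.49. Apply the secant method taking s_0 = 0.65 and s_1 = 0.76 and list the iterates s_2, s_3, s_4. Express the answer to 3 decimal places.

h(0.65) = -0.24490, h(0.76) = 0.13509
s_2 = 0.76000 − 0.13509·(0.76000 − 0.65000) / (0.13509 − (-0.24490)) = 0.76000 − (0.01486)/(0.37999) = 0.72089
h(0.72089) = -0.00765
s_3 = 0.72089 − (-0.00765)·(0.72089 − 0.76000) / (-0.00765 − 0.13509) = 0.72089 − (0.00030)/(-0.14274) = 0.72299
h(0.72299) = -0.00022
s_4 = 0.72299 − (-0.00022)·(0.72299 − 0.72089) / (-0.00022 − (-0.00765)) = 0.72299 − (0.00000)/(0.00743) = 0.72305

0.721, 0.723, 0.723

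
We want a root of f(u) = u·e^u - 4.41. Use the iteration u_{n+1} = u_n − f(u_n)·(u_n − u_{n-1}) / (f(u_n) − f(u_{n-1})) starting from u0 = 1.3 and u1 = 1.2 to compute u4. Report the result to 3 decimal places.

f(1.3) = 0.36009, f(1.2) = -0.42586
u2 = 1.20000 − (-0.42586)·(1.20000 − 1.30000) / (-0.42586 − 0.36009) = 1.20000 − (0.04259)/(-0.78595) = 1.25418
f(1.25418) = -0.01411
u3 = 1.25418 − (-0.01411)·(1.25418 − 1.20000) / (-0.01411 − (-0.42586)) = 1.25418 − (-0.00076)/(0.41175) = 1.25604
f(1.25604) = 0.00058
u4 = 1.25604 − 0.00058·(1.25604 − 1.25418) / (0.00058 − (-0.01411)) = 1.25604 − (0.00000)/(0.01469) = 1.25597

1.256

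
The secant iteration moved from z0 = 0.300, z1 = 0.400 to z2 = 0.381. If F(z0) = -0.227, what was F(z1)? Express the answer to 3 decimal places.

0.053

The secant line through (0.300, -0.227) and (0.400, F(z1)) crosses zero at z2 = 0.381.
So (0.300, -0.227), (0.400, F(z1)), (0.381, 0) are collinear:
F(z1) = -0.227 · (0.400 − 0.381) / (0.300 − 0.381) = -0.227 · (0.01900)/(-0.08100) = 0.05325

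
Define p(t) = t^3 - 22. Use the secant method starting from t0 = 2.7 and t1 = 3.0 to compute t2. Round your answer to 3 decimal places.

p(2.7) = -2.31700, p(3.0) = 5.00000
t2 = 3.00000 − 5.00000·(3.00000 − 2.70000) / (5.00000 − (-2.31700)) = 3.00000 − (1.50000)/(7.31700) = 2.79500

2.795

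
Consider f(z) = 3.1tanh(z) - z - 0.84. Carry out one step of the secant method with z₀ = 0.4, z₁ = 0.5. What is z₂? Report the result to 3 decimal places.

0.440

f(0.4) = -0.06216, f(0.5) = 0.09256
z₂ = 0.50000 − 0.09256·(0.50000 − 0.40000) / (0.09256 − (-0.06216)) = 0.50000 − (0.00926)/(0.15472) = 0.44017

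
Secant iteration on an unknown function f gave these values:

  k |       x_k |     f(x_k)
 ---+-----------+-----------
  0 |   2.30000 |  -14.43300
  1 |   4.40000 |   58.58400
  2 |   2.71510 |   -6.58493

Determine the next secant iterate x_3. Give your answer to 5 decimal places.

x_3 = 2.71510 − (-6.58493)·(2.71510 − 4.40000) / (-6.58493 − 58.58400)
   = 2.71510 − (11.0949486)/(-65.1689300) = 2.8853491

2.88535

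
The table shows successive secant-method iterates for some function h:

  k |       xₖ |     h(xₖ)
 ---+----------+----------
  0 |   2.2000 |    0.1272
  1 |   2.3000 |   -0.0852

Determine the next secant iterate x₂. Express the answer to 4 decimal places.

2.2599

x₂ = 2.3000 − (-0.0852)·(2.3000 − 2.2000) / (-0.0852 − 0.1272)
   = 2.3000 − (-0.008520)/(-0.212400) = 2.259887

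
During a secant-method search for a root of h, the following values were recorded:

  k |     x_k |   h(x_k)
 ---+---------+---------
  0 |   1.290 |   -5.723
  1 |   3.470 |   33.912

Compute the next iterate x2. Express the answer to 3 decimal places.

1.605

x2 = 3.470 − 33.912·(3.470 − 1.290) / (33.912 − (-5.723))
   = 3.470 − (73.92816)/(39.63500) = 1.60478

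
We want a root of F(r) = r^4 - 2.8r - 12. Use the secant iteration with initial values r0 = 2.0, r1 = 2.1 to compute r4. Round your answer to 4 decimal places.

2.0525

F(2.0) = -1.600000, F(2.1) = 1.568100
r2 = 2.100000 − 1.568100·(2.100000 − 2.000000) / (1.568100 − (-1.600000)) = 2.100000 − (0.156810)/(3.168100) = 2.050503
F(2.050503) = -0.063048
r3 = 2.050503 − (-0.063048)·(2.050503 − 2.100000) / (-0.063048 − 1.568100) = 2.050503 − (0.003121)/(-1.631148) = 2.052417
F(2.052417) = -0.002335
r4 = 2.052417 − (-0.002335)·(2.052417 − 2.050503) / (-0.002335 − (-0.063048)) = 2.052417 − (-0.000004)/(0.060712) = 2.052490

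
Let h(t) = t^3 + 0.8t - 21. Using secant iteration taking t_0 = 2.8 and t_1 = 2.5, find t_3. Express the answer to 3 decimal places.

2.663

h(2.8) = 3.19200, h(2.5) = -3.37500
t_2 = 2.50000 − (-3.37500)·(2.50000 − 2.80000) / (-3.37500 − 3.19200) = 2.50000 − (1.01250)/(-6.56700) = 2.65418
h(2.65418) = -0.17883
t_3 = 2.65418 − (-0.17883)·(2.65418 − 2.50000) / (-0.17883 − (-3.37500)) = 2.65418 − (-0.02757)/(3.19617) = 2.66281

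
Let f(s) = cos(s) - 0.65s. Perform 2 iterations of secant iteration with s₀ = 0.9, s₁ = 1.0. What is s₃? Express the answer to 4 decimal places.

0.9254

f(0.9) = 0.036610, f(1.0) = -0.109698
s₂ = 1.000000 − (-0.109698)·(1.000000 − 0.900000) / (-0.109698 − 0.036610) = 1.000000 − (-0.010970)/(-0.146308) = 0.925023
f(0.925023) = 0.000552
s₃ = 0.925023 − 0.000552·(0.925023 − 1.000000) / (0.000552 − (-0.109698)) = 0.925023 − (-0.000041)/(0.110250) = 0.925398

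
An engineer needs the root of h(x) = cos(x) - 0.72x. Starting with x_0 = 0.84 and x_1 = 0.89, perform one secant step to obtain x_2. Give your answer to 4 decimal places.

h(0.84) = 0.062663, h(0.89) = -0.011388
x_2 = 0.890000 − (-0.011388)·(0.890000 − 0.840000) / (-0.011388 − 0.062663) = 0.890000 − (-0.000569)/(-0.074051) = 0.882311

0.8823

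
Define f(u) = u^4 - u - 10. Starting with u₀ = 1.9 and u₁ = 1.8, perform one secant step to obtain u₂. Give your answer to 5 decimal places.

1.85350

f(1.9) = 1.1321000, f(1.8) = -1.3024000
u₂ = 1.8000000 − (-1.3024000)·(1.8000000 − 1.9000000) / (-1.3024000 − 1.1321000) = 1.8000000 − (0.1302400)/(-2.4345000) = 1.8534976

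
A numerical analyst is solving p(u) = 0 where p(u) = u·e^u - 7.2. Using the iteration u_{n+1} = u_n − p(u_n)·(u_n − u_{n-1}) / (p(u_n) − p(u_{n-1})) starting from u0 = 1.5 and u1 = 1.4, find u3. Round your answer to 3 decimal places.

p(1.5) = -0.47747, p(1.4) = -1.52272
u2 = 1.40000 − (-1.52272)·(1.40000 − 1.50000) / (-1.52272 − (-0.47747)) = 1.40000 − (0.15227)/(-1.04525) = 1.54568
p(1.54568) = 0.05103
u3 = 1.54568 − 0.05103·(1.54568 − 1.40000) / (0.05103 − (-1.52272)) = 1.54568 − (0.00743)/(1.57375) = 1.54096

1.541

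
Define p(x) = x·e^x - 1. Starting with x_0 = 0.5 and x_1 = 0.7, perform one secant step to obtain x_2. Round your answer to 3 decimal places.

p(0.5) = -0.17564, p(0.7) = 0.40963
x_2 = 0.70000 − 0.40963·(0.70000 − 0.50000) / (0.40963 − (-0.17564)) = 0.70000 − (0.08193)/(0.58527) = 0.56002

0.560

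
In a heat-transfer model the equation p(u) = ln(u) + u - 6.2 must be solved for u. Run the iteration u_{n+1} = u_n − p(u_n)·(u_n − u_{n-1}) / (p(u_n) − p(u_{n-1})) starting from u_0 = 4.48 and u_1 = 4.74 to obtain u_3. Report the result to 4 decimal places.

4.6608

p(4.48) = -0.220377, p(4.74) = 0.096037
u_2 = 4.740000 − 0.096037·(4.740000 − 4.480000) / (0.096037 − (-0.220377)) = 4.740000 − (0.024970)/(0.316414) = 4.661086
p(4.661086) = 0.000334
u_3 = 4.661086 − 0.000334·(4.661086 − 4.740000) / (0.000334 − 0.096037) = 4.661086 − (-0.000026)/(-0.095703) = 4.660810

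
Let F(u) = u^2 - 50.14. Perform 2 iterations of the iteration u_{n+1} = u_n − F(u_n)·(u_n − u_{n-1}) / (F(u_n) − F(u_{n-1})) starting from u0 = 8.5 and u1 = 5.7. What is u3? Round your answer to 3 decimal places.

F(8.5) = 22.11000, F(5.7) = -17.65000
u2 = 5.70000 − (-17.65000)·(5.70000 − 8.50000) / (-17.65000 − 22.11000) = 5.70000 − (49.42000)/(-39.76000) = 6.94296
F(6.94296) = -1.93534
u3 = 6.94296 − (-1.93534)·(6.94296 − 5.70000) / (-1.93534 − (-17.65000)) = 6.94296 − (-2.40554)/(15.71466) = 7.09603

7.096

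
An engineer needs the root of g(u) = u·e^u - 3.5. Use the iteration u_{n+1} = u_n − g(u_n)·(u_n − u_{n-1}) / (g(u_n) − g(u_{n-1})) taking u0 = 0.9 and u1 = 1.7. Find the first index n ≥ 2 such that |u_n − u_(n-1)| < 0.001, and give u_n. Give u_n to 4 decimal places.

n = 6, u_n = 1.1303

g(0.9) = -1.286357, g(1.7) = 5.805711
u2 = 1.700000 − 5.805711·(0.800000)/(7.092068) = 1.045104;  |Δ| = 0.654896
g(1.045104) = -0.528045
u3 = 1.045104 − (-0.528045)·(-0.654896)/(-6.333756) = 1.099702;  |Δ| = 0.054599
g(1.099702) = -0.197294
u4 = 1.099702 − (-0.197294)·(0.054599)/(0.330751) = 1.132271;  |Δ| = 0.032568
g(1.132271) = 0.013090
u5 = 1.132271 − 0.013090·(0.032568)/(0.210384) = 1.130244;  |Δ| = 0.002026
g(1.130244) = -0.000296
u6 = 1.130244 − (-0.000296)·(-0.002026)/(-0.013386) = 1.130289;  |Δ| = 0.000045
|u6 − u5| = 0.000045 < 0.001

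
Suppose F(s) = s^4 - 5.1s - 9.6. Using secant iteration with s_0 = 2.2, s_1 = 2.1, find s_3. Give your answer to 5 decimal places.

2.12643

F(2.2) = 2.6056000, F(2.1) = -0.8619000
s_2 = 2.1000000 − (-0.8619000)·(2.1000000 − 2.2000000) / (-0.8619000 − 2.6056000) = 2.1000000 − (0.0861900)/(-3.4675000) = 2.1248565
F(2.1248565) = -0.0514056
s_3 = 2.1248565 − (-0.0514056)·(2.1248565 − 2.1000000) / (-0.0514056 − (-0.8619000)) = 2.1248565 − (-0.0012778)/(0.8104944) = 2.1264330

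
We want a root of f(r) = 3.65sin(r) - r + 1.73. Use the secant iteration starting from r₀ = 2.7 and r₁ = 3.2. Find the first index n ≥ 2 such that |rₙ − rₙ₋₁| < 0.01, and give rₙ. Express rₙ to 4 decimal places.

f(2.7) = 0.589937, f(3.2) = -1.683066
r₂ = 3.200000 − (-1.683066)·(0.500000)/(-2.273002) = 2.829770;  |Δ| = 0.370230
f(2.829770) = 0.020026
r₃ = 2.829770 − 0.020026·(-0.370230)/(1.703092) = 2.834124;  |Δ| = 0.004353
|r₃ − r₂| = 0.004353 < 0.01

n = 3, rₙ = 2.8341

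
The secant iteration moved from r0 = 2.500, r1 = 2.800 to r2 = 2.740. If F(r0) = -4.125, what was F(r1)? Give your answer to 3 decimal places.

1.031

The secant line through (2.500, -4.125) and (2.800, F(r1)) crosses zero at r2 = 2.740.
So (2.500, -4.125), (2.800, F(r1)), (2.740, 0) are collinear:
F(r1) = -4.125 · (2.800 − 2.740) / (2.500 − 2.740) = -4.125 · (0.06000)/(-0.24000) = 1.03125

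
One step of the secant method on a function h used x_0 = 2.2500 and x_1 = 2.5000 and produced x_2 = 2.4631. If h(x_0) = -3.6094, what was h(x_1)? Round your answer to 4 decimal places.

0.6250

The secant line through (2.2500, -3.6094) and (2.5000, h(x_1)) crosses zero at x_2 = 2.4631.
So (2.2500, -3.6094), (2.5000, h(x_1)), (2.4631, 0) are collinear:
h(x_1) = -3.6094 · (2.5000 − 2.4631) / (2.2500 − 2.4631) = -3.6094 · (0.036900)/(-0.213100) = 0.624997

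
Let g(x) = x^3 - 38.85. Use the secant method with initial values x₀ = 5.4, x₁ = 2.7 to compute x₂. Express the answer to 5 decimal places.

g(5.4) = 118.6140000, g(2.7) = -19.1670000
x₂ = 2.7000000 − (-19.1670000)·(2.7000000 − 5.4000000) / (-19.1670000 − 118.6140000) = 2.7000000 − (51.7509000)/(-137.7810000) = 3.0756026

3.07560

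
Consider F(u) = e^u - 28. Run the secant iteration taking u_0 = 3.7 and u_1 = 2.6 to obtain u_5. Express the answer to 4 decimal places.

3.3321

F(3.7) = 12.447304, F(2.6) = -14.536262
u_2 = 2.600000 − (-14.536262)·(2.600000 − 3.700000) / (-14.536262 − 12.447304) = 2.600000 − (15.989888)/(-26.983566) = 3.192579
F(3.192579) = -3.648858
u_3 = 3.192579 − (-3.648858)·(3.192579 − 2.600000) / (-3.648858 − (-14.536262)) = 3.192579 − (-2.162236)/(10.887404) = 3.391178
F(3.391178) = 1.700934
u_4 = 3.391178 − 1.700934·(3.391178 − 3.192579) / (1.700934 − (-3.648858)) = 3.391178 − (0.337805)/(5.349792) = 3.328035
F(3.328035) = -0.116506
u_5 = 3.328035 − (-0.116506)·(3.328035 − 3.391178) / (-0.116506 − 1.700934) = 3.328035 − (0.007357)/(-1.817440) = 3.332083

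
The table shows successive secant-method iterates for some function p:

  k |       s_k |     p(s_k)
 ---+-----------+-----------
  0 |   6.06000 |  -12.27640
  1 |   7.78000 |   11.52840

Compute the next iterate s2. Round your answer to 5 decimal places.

6.94702

s2 = 7.78000 − 11.52840·(7.78000 − 6.06000) / (11.52840 − (-12.27640))
   = 7.78000 − (19.8288480)/(23.8048000) = 6.9470231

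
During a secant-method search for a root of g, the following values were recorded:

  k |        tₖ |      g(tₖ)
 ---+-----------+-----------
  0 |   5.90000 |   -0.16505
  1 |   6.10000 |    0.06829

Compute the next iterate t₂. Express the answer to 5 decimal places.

6.04147

t₂ = 6.10000 − 0.06829·(6.10000 − 5.90000) / (0.06829 − (-0.16505))
   = 6.10000 − (0.0136580)/(0.2333400) = 6.0414674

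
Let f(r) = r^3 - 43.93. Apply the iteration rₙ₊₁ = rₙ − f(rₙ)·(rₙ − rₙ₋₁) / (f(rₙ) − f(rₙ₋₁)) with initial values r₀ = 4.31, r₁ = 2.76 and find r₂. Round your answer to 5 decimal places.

f(4.31) = 36.1329910, f(2.76) = -22.9054240
r₂ = 2.7600000 − (-22.9054240)·(2.7600000 − 4.3100000) / (-22.9054240 − 36.1329910) = 2.7600000 − (35.5034072)/(-59.0384150) = 3.3613611

3.36136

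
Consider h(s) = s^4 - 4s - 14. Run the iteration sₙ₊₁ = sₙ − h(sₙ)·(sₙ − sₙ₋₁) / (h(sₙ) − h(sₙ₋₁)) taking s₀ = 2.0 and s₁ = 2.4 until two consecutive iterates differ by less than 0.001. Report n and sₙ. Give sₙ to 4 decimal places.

h(2.0) = -6.000000, h(2.4) = 9.577600
s₂ = 2.400000 − 9.577600·(0.400000)/(15.577600) = 2.154067;  |Δ| = 0.245933
h(2.154067) = -1.086611
s₃ = 2.154067 − (-1.086611)·(-0.245933)/(-10.664211) = 2.179126;  |Δ| = 0.025059
h(2.179126) = -0.167386
s₄ = 2.179126 − (-0.167386)·(0.025059)/(0.919225) = 2.183689;  |Δ| = 0.004563
h(2.183689) = 0.003827
s₅ = 2.183689 − 0.003827·(0.004563)/(0.171213) = 2.183587;  |Δ| = 0.000102
|s₅ − s₄| = 0.000102 < 0.001

n = 5, sₙ = 2.1836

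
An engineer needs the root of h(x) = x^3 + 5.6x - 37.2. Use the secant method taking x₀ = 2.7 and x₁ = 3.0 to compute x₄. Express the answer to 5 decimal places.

2.78510

h(2.7) = -2.3970000, h(3.0) = 6.6000000
x₂ = 3.0000000 − 6.6000000·(3.0000000 − 2.7000000) / (6.6000000 − (-2.3970000)) = 3.0000000 − (1.9800000)/(8.9970000) = 2.7799266
h(2.7799266) = -0.1491596
x₃ = 2.7799266 − (-0.1491596)·(2.7799266 − 3.0000000) / (-0.1491596 − 6.6000000) = 2.7799266 − (0.0328260)/(-6.7491596) = 2.7847904
h(2.7847904) = -0.0089649
x₄ = 2.7847904 − (-0.0089649)·(2.7847904 − 2.7799266) / (-0.0089649 − (-0.1491596)) = 2.7847904 − (-0.0000436)/(0.1401947) = 2.7851014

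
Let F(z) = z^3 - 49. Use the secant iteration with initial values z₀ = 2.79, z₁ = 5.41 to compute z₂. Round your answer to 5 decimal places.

F(2.79) = -27.2823610, F(5.41) = 109.3404210
z₂ = 5.4100000 − 109.3404210·(5.4100000 − 2.7900000) / (109.3404210 − (-27.2823610)) = 5.4100000 − (286.4719030)/(136.6227820) = 3.3131908

3.31319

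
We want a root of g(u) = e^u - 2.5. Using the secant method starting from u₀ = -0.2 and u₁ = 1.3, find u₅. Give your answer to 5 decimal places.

g(-0.2) = -1.6812692, g(1.3) = 1.1692967
u₂ = 1.3000000 − 1.1692967·(1.3000000 − (-0.2000000)) / (1.1692967 − (-1.6812692)) = 1.3000000 − (1.7539450)/(2.8505659) = 0.6847029
g(0.6847029) = -0.5168175
u₃ = 0.6847029 − (-0.5168175)·(0.6847029 − 1.3000000) / (-0.5168175 − 1.1692967) = 0.6847029 − (0.3179963)/(-1.6861142) = 0.8733000
g(0.8733000) = -0.1051993
u₄ = 0.8733000 − (-0.1051993)·(0.8733000 − 0.6847029) / (-0.1051993 − (-0.5168175)) = 0.8733000 − (-0.0198403)/(0.4116182) = 0.9215007
g(0.9215007) = 0.0130589
u₅ = 0.9215007 − 0.0130589·(0.9215007 − 0.8733000) / (0.0130589 − (-0.1051993)) = 0.9215007 − (0.0006295)/(0.1182582) = 0.9161780

0.91618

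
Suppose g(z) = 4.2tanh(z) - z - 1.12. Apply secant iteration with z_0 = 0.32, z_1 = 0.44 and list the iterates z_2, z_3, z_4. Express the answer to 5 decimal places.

g(0.32) = -0.1400709, g(0.44) = 0.1773067
z_2 = 0.4400000 − 0.1773067·(0.4400000 − 0.3200000) / (0.1773067 − (-0.1400709)) = 0.4400000 − (0.0212768)/(0.3173776) = 0.3729606
g(0.3729606) = 0.0046696
z_3 = 0.3729606 − 0.0046696·(0.3729606 − 0.4400000) / (0.0046696 − 0.1773067) = 0.3729606 − (-0.0003130)/(-0.1726371) = 0.3711473
g(0.3711473) = -0.0001690
z_4 = 0.3711473 − (-0.0001690)·(0.3711473 − 0.3729606) / (-0.0001690 − 0.0046696) = 0.3711473 − (0.0000003)/(-0.0048385) = 0.3712106

0.37296, 0.37115, 0.37121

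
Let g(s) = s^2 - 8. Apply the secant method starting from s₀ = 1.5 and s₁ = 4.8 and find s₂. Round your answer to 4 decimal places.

2.4127

g(1.5) = -5.750000, g(4.8) = 15.040000
s₂ = 4.800000 − 15.040000·(4.800000 − 1.500000) / (15.040000 − (-5.750000)) = 4.800000 − (49.632000)/(20.790000) = 2.412698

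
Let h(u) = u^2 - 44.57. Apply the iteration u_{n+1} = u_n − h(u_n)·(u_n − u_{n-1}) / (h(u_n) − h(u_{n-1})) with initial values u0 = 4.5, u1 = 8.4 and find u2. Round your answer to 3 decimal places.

h(4.5) = -24.32000, h(8.4) = 25.99000
u2 = 8.40000 − 25.99000·(8.40000 − 4.50000) / (25.99000 − (-24.32000)) = 8.40000 − (101.36100)/(50.31000) = 6.38527

6.385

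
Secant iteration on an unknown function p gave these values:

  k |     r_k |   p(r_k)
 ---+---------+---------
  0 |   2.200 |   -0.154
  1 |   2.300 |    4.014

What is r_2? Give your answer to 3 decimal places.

2.204

r_2 = 2.300 − 4.014·(2.300 − 2.200) / (4.014 − (-0.154))
   = 2.300 − (0.40140)/(4.16800) = 2.20369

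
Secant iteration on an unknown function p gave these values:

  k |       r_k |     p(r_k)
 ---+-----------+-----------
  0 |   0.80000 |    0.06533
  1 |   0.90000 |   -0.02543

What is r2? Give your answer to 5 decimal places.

0.87198

r2 = 0.90000 − (-0.02543)·(0.90000 − 0.80000) / (-0.02543 − 0.06533)
   = 0.90000 − (-0.0025430)/(-0.0907600) = 0.8719810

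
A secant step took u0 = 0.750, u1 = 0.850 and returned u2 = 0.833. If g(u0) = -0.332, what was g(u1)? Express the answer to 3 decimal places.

The secant line through (0.750, -0.332) and (0.850, g(u1)) crosses zero at u2 = 0.833.
So (0.750, -0.332), (0.850, g(u1)), (0.833, 0) are collinear:
g(u1) = -0.332 · (0.850 − 0.833) / (0.750 − 0.833) = -0.332 · (0.01700)/(-0.08300) = 0.06800

0.068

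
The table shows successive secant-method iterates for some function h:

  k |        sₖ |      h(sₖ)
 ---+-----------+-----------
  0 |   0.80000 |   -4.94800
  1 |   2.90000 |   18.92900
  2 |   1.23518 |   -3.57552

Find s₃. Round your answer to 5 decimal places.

1.49969

s₃ = 1.23518 − (-3.57552)·(1.23518 − 2.90000) / (-3.57552 − 18.92900)
   = 1.23518 − (5.9525972)/(-22.5045200) = 1.4996867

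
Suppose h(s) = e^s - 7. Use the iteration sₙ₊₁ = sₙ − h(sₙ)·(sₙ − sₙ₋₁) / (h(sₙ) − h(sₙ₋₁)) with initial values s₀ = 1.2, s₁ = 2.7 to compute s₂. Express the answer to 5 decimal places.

h(1.2) = -3.6798831, h(2.7) = 7.8797317
s₂ = 2.7000000 − 7.8797317·(2.7000000 − 1.2000000) / (7.8797317 − (-3.6798831)) = 2.7000000 − (11.8195976)/(11.5596148) = 1.6775094

1.67751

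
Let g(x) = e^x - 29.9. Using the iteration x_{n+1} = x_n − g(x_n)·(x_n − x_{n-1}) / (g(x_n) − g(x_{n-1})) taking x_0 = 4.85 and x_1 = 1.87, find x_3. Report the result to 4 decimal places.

g(4.85) = 97.840390, g(1.87) = -23.411704
x_2 = 1.870000 − (-23.411704)·(1.870000 − 4.850000) / (-23.411704 − 97.840390) = 1.870000 − (69.766877)/(-121.252093) = 2.445387
g(2.445387) = -18.364987
x_3 = 2.445387 − (-18.364987)·(2.445387 − 1.870000) / (-18.364987 − (-23.411704)) = 2.445387 − (-10.566975)/(5.046716) = 4.539219

4.5392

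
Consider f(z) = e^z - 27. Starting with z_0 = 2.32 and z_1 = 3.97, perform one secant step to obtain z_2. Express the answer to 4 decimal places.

2.9685

f(2.32) = -16.824326, f(3.97) = 25.984531
z_2 = 3.970000 − 25.984531·(3.970000 − 2.320000) / (25.984531 − (-16.824326)) = 3.970000 − (42.874476)/(42.808857) = 2.968467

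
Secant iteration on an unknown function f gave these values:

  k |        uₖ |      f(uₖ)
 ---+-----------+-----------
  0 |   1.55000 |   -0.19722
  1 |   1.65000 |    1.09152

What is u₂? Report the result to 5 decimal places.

1.56530

u₂ = 1.65000 − 1.09152·(1.65000 − 1.55000) / (1.09152 − (-0.19722))
   = 1.65000 − (0.1091520)/(1.2887400) = 1.5653033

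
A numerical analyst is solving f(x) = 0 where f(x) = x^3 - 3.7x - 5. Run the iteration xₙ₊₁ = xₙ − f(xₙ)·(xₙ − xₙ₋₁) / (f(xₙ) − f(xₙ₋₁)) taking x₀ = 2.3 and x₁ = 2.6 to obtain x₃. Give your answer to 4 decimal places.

2.4031

f(2.3) = -1.343000, f(2.6) = 2.956000
x₂ = 2.600000 − 2.956000·(2.600000 − 2.300000) / (2.956000 − (-1.343000)) = 2.600000 − (0.886800)/(4.299000) = 2.393719
f(2.393719) = -0.141006
x₃ = 2.393719 − (-0.141006)·(2.393719 − 2.600000) / (-0.141006 − 2.956000) = 2.393719 − (0.029087)/(-3.097006) = 2.403111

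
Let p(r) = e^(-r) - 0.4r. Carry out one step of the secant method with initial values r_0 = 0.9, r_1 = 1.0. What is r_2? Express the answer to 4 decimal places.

0.9592

p(0.9) = 0.046570, p(1.0) = -0.032121
r_2 = 1.000000 − (-0.032121)·(1.000000 − 0.900000) / (-0.032121 − 0.046570) = 1.000000 − (-0.003212)/(-0.078690) = 0.959181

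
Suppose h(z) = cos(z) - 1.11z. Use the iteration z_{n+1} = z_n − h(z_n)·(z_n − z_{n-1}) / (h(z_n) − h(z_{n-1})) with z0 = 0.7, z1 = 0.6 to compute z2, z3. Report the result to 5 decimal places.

h(0.7) = -0.0121578, h(0.6) = 0.1593356
z2 = 0.6000000 − 0.1593356·(0.6000000 − 0.7000000) / (0.1593356 − (-0.0121578)) = 0.6000000 − (-0.0159336)/(0.1714934) = 0.6929106
h(0.6929106) = 0.0002592
z3 = 0.6929106 − 0.0002592·(0.6929106 − 0.6000000) / (0.0002592 − 0.1593356) = 0.6929106 − (0.0000241)/(-0.1590764) = 0.6930620

0.69291, 0.69306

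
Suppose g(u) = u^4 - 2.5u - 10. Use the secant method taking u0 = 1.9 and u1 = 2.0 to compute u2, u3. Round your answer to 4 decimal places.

g(1.9) = -1.717900, g(2.0) = 1.000000
u2 = 2.000000 − 1.000000·(2.000000 − 1.900000) / (1.000000 − (-1.717900)) = 2.000000 − (0.100000)/(2.717900) = 1.963207
g(1.963207) = -0.053304
u3 = 1.963207 − (-0.053304)·(1.963207 − 2.000000) / (-0.053304 − 1.000000) = 1.963207 − (0.001961)/(-1.053304) = 1.965069

1.9632, 1.9651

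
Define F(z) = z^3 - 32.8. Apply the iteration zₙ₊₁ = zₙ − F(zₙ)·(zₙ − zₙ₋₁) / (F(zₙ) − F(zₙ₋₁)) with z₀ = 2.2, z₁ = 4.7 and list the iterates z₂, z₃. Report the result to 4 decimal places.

2.7944, 3.0495

F(2.2) = -22.152000, F(4.7) = 71.023000
z₂ = 4.700000 − 71.023000·(4.700000 − 2.200000) / (71.023000 − (-22.152000)) = 4.700000 − (177.557500)/(93.175000) = 2.794365
F(2.794365) = -10.980258
z₃ = 2.794365 − (-10.980258)·(2.794365 − 4.700000) / (-10.980258 − 71.023000) = 2.794365 − (20.924360)/(-82.003258) = 3.049530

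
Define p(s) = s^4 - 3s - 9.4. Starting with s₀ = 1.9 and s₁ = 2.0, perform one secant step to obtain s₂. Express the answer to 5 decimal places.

p(1.9) = -2.0679000, p(2.0) = 0.6000000
s₂ = 2.0000000 − 0.6000000·(2.0000000 − 1.9000000) / (0.6000000 − (-2.0679000)) = 2.0000000 − (0.0600000)/(2.6679000) = 1.9775104

1.97751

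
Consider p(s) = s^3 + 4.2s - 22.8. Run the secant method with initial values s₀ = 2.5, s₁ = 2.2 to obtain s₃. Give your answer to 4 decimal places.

2.3481

p(2.5) = 3.325000, p(2.2) = -2.912000
s₂ = 2.200000 − (-2.912000)·(2.200000 − 2.500000) / (-2.912000 − 3.325000) = 2.200000 − (0.873600)/(-6.237000) = 2.340067
p(2.340067) = -0.157707
s₃ = 2.340067 − (-0.157707)·(2.340067 − 2.200000) / (-0.157707 − (-2.912000)) = 2.340067 − (-0.022090)/(2.754293) = 2.348087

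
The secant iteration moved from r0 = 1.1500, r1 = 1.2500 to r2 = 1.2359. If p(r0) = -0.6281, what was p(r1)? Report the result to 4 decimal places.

0.1031

The secant line through (1.1500, -0.6281) and (1.2500, p(r1)) crosses zero at r2 = 1.2359.
So (1.1500, -0.6281), (1.2500, p(r1)), (1.2359, 0) are collinear:
p(r1) = -0.6281 · (1.2500 − 1.2359) / (1.1500 − 1.2359) = -0.6281 · (0.014100)/(-0.085900) = 0.103099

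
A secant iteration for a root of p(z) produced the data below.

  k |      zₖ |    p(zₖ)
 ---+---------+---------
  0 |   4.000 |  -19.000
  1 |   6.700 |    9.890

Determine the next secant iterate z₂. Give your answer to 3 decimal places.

z₂ = 6.700 − 9.890·(6.700 − 4.000) / (9.890 − (-19.000))
   = 6.700 − (26.70300)/(28.89000) = 5.77570

5.776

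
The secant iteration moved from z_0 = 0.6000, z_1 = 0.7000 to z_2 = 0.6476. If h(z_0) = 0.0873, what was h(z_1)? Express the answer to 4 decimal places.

The secant line through (0.6000, 0.0873) and (0.7000, h(z_1)) crosses zero at z_2 = 0.6476.
So (0.6000, 0.0873), (0.7000, h(z_1)), (0.6476, 0) are collinear:
h(z_1) = 0.0873 · (0.7000 − 0.6476) / (0.6000 − 0.6476) = 0.0873 · (0.052400)/(-0.047600) = -0.096103

-0.0961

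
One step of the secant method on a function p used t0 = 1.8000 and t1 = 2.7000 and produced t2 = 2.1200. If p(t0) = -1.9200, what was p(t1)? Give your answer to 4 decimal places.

The secant line through (1.8000, -1.9200) and (2.7000, p(t1)) crosses zero at t2 = 2.1200.
So (1.8000, -1.9200), (2.7000, p(t1)), (2.1200, 0) are collinear:
p(t1) = -1.9200 · (2.7000 − 2.1200) / (1.8000 − 2.1200) = -1.9200 · (0.580000)/(-0.320000) = 3.480000

3.4800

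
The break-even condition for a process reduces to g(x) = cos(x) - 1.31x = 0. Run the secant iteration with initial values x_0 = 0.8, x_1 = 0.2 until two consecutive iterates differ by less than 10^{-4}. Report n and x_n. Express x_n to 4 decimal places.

g(0.8) = -0.351293, g(0.2) = 0.718067
x_2 = 0.200000 − 0.718067·(-0.600000)/(1.069360) = 0.602895;  |Δ| = 0.402895
g(0.602895) = 0.033905
x_3 = 0.602895 − 0.033905·(0.402895)/(-0.684162) = 0.622861;  |Δ| = 0.019966
g(0.622861) = -0.003736
x_4 = 0.622861 − (-0.003736)·(0.019966)/(-0.037640) = 0.620880;  |Δ| = 0.001982
g(0.620880) = 0.000015
x_5 = 0.620880 − 0.000015·(-0.001982)/(0.003750) = 0.620887;  |Δ| = 0.000008
|x_5 − x_4| = 0.000008 < 10^{-4}

n = 5, x_n = 0.6209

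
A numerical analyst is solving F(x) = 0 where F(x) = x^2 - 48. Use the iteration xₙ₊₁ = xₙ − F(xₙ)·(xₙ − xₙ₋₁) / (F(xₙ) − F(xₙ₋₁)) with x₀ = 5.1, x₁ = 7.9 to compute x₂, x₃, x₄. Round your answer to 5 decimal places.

6.79154, 6.91916, 6.92829

F(5.1) = -21.9900000, F(7.9) = 14.4100000
x₂ = 7.9000000 − 14.4100000·(7.9000000 − 5.1000000) / (14.4100000 − (-21.9900000)) = 7.9000000 − (40.3480000)/(36.4000000) = 6.7915385
F(6.7915385) = -1.8750053
x₃ = 6.7915385 − (-1.8750053)·(6.7915385 − 7.9000000) / (-1.8750053 − 14.4100000) = 6.7915385 − (2.0783713)/(-16.2850053) = 6.9191633
F(6.9191633) = -0.1251791
x₄ = 6.9191633 − (-0.1251791)·(6.9191633 − 6.7915385) / (-0.1251791 − (-1.8750053)) = 6.9191633 − (-0.0159760)/(1.7498262) = 6.9282933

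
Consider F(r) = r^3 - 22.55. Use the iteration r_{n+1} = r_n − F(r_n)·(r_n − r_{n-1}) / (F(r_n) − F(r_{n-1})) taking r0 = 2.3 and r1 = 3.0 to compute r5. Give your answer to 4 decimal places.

F(2.3) = -10.383000, F(3.0) = 4.450000
r2 = 3.000000 − 4.450000·(3.000000 − 2.300000) / (4.450000 − (-10.383000)) = 3.000000 − (3.115000)/(14.833000) = 2.789995
F(2.789995) = -0.832471
r3 = 2.789995 − (-0.832471)·(2.789995 − 3.000000) / (-0.832471 − 4.450000) = 2.789995 − (0.174823)/(-5.282471) = 2.823090
F(2.823090) = -0.050428
r4 = 2.823090 − (-0.050428)·(2.823090 − 2.789995) / (-0.050428 − (-0.832471)) = 2.823090 − (-0.001669)/(0.782043) = 2.825224
F(2.825224) = 0.000634
r5 = 2.825224 − 0.000634·(2.825224 − 2.823090) / (0.000634 − (-0.050428)) = 2.825224 − (0.000001)/(0.051062) = 2.825198

2.8252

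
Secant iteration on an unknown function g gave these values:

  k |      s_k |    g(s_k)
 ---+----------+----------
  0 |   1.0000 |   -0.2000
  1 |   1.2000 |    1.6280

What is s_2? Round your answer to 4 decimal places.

1.0219

s_2 = 1.2000 − 1.6280·(1.2000 − 1.0000) / (1.6280 − (-0.2000))
   = 1.2000 − (0.325600)/(1.828000) = 1.021882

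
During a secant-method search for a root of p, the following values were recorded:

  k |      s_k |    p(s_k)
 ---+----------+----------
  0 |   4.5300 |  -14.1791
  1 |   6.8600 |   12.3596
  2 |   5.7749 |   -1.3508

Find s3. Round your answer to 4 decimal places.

5.8818

s3 = 5.7749 − (-1.3508)·(5.7749 − 6.8600) / (-1.3508 − 12.3596)
   = 5.7749 − (1.465753)/(-13.710400) = 5.881808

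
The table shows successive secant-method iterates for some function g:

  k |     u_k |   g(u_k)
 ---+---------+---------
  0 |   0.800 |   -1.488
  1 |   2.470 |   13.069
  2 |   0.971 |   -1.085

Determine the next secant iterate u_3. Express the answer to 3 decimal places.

u_3 = 0.971 − (-1.085)·(0.971 − 2.470) / (-1.085 − 13.069)
   = 0.971 − (1.62642)/(-14.15400) = 1.08591

1.086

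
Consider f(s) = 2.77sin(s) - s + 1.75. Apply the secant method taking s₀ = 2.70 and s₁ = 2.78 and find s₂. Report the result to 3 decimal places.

2.766

f(2.70) = 0.23384, f(2.78) = -0.05007
s₂ = 2.78000 − (-0.05007)·(2.78000 − 2.70000) / (-0.05007 − 0.23384) = 2.78000 − (-0.00401)/(-0.28392) = 2.76589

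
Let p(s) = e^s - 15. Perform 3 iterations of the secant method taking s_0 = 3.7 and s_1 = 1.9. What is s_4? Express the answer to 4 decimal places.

2.6744

p(3.7) = 25.447304, p(1.9) = -8.314106
s_2 = 1.900000 − (-8.314106)·(1.900000 − 3.700000) / (-8.314106 − 25.447304) = 1.900000 − (14.965390)/(-33.761410) = 2.343269
p(2.343269) = -4.584771
s_3 = 2.343269 − (-4.584771)·(2.343269 − 1.900000) / (-4.584771 − (-8.314106)) = 2.343269 − (-2.032287)/(3.729335) = 2.888215
p(2.888215) = 2.961227
s_4 = 2.888215 − 2.961227·(2.888215 − 2.343269) / (2.961227 − (-4.584771)) = 2.888215 − (1.613709)/(7.545997) = 2.674366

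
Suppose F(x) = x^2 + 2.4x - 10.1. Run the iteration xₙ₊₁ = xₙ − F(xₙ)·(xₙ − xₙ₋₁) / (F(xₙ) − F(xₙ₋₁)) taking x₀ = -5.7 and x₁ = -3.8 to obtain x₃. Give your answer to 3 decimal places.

F(-5.7) = 8.71000, F(-3.8) = -4.78000
x₂ = -3.80000 − (-4.78000)·(-3.80000 − (-5.70000)) / (-4.78000 − 8.71000) = -3.80000 − (-9.08200)/(-13.49000) = -4.47324
F(-4.47324) = -0.82590
x₃ = -4.47324 − (-0.82590)·(-4.47324 − (-3.80000)) / (-0.82590 − (-4.78000)) = -4.47324 − (0.55603)/(3.95410) = -4.61386

-4.614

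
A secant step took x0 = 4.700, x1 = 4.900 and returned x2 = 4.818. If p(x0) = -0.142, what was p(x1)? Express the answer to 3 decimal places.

The secant line through (4.700, -0.142) and (4.900, p(x1)) crosses zero at x2 = 4.818.
So (4.700, -0.142), (4.900, p(x1)), (4.818, 0) are collinear:
p(x1) = -0.142 · (4.900 − 4.818) / (4.700 − 4.818) = -0.142 · (0.08200)/(-0.11800) = 0.09868

0.099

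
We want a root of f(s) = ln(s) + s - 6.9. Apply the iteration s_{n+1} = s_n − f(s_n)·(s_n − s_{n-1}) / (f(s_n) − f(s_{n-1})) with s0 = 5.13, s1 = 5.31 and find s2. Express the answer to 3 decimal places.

5.243

f(5.13) = -0.13489, f(5.31) = 0.07959
s2 = 5.31000 − 0.07959·(5.31000 − 5.13000) / (0.07959 − (-0.13489)) = 5.31000 − (0.01433)/(0.21449) = 5.24321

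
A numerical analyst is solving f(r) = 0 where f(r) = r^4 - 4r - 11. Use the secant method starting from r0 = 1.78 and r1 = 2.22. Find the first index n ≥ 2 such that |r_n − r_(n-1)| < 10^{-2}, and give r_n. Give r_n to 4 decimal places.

n = 4, r_n = 2.0986

f(1.78) = -8.081241, f(2.22) = 4.409127
r2 = 2.220000 − 4.409127·(0.440000)/(12.490368) = 2.064679;  |Δ| = 0.155321
f(2.064679) = -1.086403
r3 = 2.064679 − (-1.086403)·(-0.155321)/(-5.495530) = 2.095384;  |Δ| = 0.030705
f(2.095384) = -0.103861
r4 = 2.095384 − (-0.103861)·(0.030705)/(0.982542) = 2.098630;  |Δ| = 0.003246
|r4 − r3| = 0.003246 < 10^{-2}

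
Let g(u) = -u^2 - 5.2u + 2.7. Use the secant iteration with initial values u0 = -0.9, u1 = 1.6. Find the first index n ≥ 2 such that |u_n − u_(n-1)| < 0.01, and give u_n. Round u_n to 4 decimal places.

g(-0.9) = 6.570000, g(1.6) = -8.180000
u2 = 1.600000 − (-8.180000)·(2.500000)/(-14.750000) = 0.213559;  |Δ| = 1.386441
g(0.213559) = 1.543884
u3 = 0.213559 − 1.543884·(-1.386441)/(9.723884) = 0.433688;  |Δ| = 0.220128
g(0.433688) = 0.256739
u4 = 0.433688 − 0.256739·(0.220128)/(-1.287145) = 0.477595;  |Δ| = 0.043908
g(0.477595) = -0.011593
u5 = 0.477595 − (-0.011593)·(0.043908)/(-0.268332) = 0.475698;  |Δ| = 0.001897
|u5 − u4| = 0.001897 < 0.01

n = 5, u_n = 0.4757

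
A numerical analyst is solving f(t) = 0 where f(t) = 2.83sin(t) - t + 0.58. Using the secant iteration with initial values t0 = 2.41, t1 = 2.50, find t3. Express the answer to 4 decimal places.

2.4294

f(2.41) = 0.060597, f(2.50) = -0.226324
t2 = 2.500000 − (-0.226324)·(2.500000 − 2.410000) / (-0.226324 − 0.060597) = 2.500000 − (-0.020369)/(-0.286921) = 2.429008
f(2.429008) = 0.001223
t3 = 2.429008 − 0.001223·(2.429008 − 2.500000) / (0.001223 − (-0.226324)) = 2.429008 − (-0.000087)/(0.227547) = 2.429389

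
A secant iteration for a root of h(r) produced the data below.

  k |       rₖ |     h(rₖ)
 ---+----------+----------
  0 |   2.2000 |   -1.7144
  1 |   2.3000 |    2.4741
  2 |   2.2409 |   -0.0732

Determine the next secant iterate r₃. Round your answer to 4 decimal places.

2.2426

r₃ = 2.2409 − (-0.0732)·(2.2409 − 2.3000) / (-0.0732 − 2.4741)
   = 2.2409 − (0.004326)/(-2.547300) = 2.242598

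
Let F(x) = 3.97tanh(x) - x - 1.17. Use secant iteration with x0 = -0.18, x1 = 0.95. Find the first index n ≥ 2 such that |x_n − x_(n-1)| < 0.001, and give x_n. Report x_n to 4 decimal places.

n = 6, x_n = 0.4261

F(-0.18) = -1.696981, F(0.95) = 0.816939
x2 = 0.950000 − 0.816939·(1.130000)/(2.513920) = 0.582788;  |Δ| = 0.367212
F(0.582788) = 0.330227
x3 = 0.582788 − 0.330227·(-0.367212)/(-0.486711) = 0.333640;  |Δ| = 0.249148
F(0.333640) = -0.226143
x4 = 0.333640 − (-0.226143)·(-0.249148)/(-0.556370) = 0.434909;  |Δ| = 0.101269
F(0.434909) = 0.020471
x5 = 0.434909 − 0.020471·(0.101269)/(0.246614) = 0.426503;  |Δ| = 0.008406
F(0.426503) = 0.001003
x6 = 0.426503 − 0.001003·(-0.008406)/(-0.019468) = 0.426070;  |Δ| = 0.000433
|x6 − x5| = 0.000433 < 0.001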